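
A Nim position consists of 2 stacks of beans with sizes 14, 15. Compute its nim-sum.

1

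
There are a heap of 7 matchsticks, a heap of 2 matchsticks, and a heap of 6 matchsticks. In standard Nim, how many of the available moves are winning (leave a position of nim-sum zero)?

Compute the nim-sum pairwise:
7 XOR 2 = 5
5 XOR 6 = 3
The overall nim-sum is X = 3. A heap of size p has a winning move iff p XOR X < p (reduce it to p XOR X).
  7: 7 XOR 3 = 4 < 7 — winning move (to 4).
  2: 2 XOR 3 = 1 < 2 — winning move (to 1).
  6: 6 XOR 3 = 5 < 6 — winning move (to 5).
That gives 3 winning moves.

3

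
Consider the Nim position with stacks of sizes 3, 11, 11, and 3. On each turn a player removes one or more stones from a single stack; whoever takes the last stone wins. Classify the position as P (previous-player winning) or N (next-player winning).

P-position

Compute the nim-sum pairwise:
3 ⊕ 11 = 8
8 ⊕ 11 = 3
3 ⊕ 3 = 0
The nim-sum is 0, so this is a P-position: the player to move is in a losing position under optimal play.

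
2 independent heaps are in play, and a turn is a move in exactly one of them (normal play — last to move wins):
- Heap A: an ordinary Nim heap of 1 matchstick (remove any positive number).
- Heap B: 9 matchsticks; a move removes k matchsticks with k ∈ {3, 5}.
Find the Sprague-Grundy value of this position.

Heap A is a plain Nim heap of size 1, so its Grundy value is 1.
Grundy values for heap B (subtraction set {3, 5}):
g(0) = mex{} = 0
g(1) = mex{} = 0
g(2) = mex{} = 0
g(3) = mex{0} = 1
g(4) = mex{0} = 1
g(5) = mex{0} = 1
g(6) = mex{0,1} = 2
g(7) = mex{0,1} = 2
g(8) = mex{1} = 0
g(9) = mex{1,2} = 0
So g(9) = 0.
The value of a disjunctive sum is the nim-sum of the parts.
Combined value = 1 XOR 0 = 1.

1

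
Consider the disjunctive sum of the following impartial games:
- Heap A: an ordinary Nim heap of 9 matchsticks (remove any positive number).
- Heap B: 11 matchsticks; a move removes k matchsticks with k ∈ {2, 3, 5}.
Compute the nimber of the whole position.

Heap A is a plain Nim heap of size 9, so its Grundy value is 9.
For heap B, compute g(0), g(1), … with moves {2, 3, 5}:
g(0) = mex{} = 0
g(1) = mex{} = 0
g(2) = mex{0} = 1
g(3) = mex{0} = 1
g(4) = mex{0,1} = 2
g(5) = mex{0,1} = 2
g(6) = mex{0,1,2} = 3
g(7) = mex{1,2} = 0
g(8) = mex{1,2,3} = 0
g(9) = mex{0,2,3} = 1
g(10) = mex{0,2} = 1
g(11) = mex{0,1,3} = 2
So g(11) = 2.
The value of a disjunctive sum is the nim-sum of the parts.
Combined value = 9 ⊕ 2 = 11.

11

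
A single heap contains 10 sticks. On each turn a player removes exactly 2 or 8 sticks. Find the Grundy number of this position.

0

Compute g(0), g(1), … for moves {2, 8}:
k:     0  1  2  3  4  5  6  7  8  9 10
g(k):  0  0  1  1  0  0  1  1  2  2  0
So g(10) = 0.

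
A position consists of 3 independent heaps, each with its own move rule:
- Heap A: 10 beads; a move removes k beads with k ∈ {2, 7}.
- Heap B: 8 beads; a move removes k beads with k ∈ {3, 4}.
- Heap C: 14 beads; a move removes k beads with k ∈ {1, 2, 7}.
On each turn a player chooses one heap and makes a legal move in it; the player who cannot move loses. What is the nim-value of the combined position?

Grundy values for heap A (subtraction set {2, 7}):
g(0) = mex{} = 0
g(1) = mex{} = 0
g(2) = mex{0} = 1
g(3) = mex{0} = 1
g(4) = mex{1} = 0
g(5) = mex{1} = 0
g(6) = mex{0} = 1
g(7) = mex{0} = 1
g(8) = mex{0,1} = 2
g(9) = mex{1} = 0
g(10) = mex{1,2} = 0
So g(10) = 0.
For heap B, compute g(0), g(1), … with moves {3, 4}:
k:     0  1  2  3  4  5  6  7  8
g(k):  0  0  0  1  1  1  2  0  0
So g(8) = 0.
Build the Grundy sequence for heap C with g(k) = mex{g(k−s) : s ∈ {1, 2, 7}, s ≤ k}:
k:     0  1  2  3  4  5  6  7  8  9 10 11 12 13 14
g(k):  0  1  2  0  1  2  0  1  2  0  1  2  0  1  2
So g(14) = 2.
By the Sprague-Grundy theorem, the Grundy value of a sum of independent games is the XOR of the component values.
Combined value = 0 ⊕ 0 ⊕ 2 = 2.

2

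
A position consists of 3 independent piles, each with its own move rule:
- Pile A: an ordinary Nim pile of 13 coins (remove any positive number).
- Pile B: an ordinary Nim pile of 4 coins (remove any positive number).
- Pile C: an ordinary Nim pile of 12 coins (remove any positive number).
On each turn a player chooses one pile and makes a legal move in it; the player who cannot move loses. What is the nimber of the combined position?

5

Pile A is a plain Nim pile of size 13, so its Grundy value is 13.
Pile B is a plain Nim pile of size 4, so its Grundy value is 4.
Pile C is a plain Nim pile of size 12, so its Grundy value is 12.
By the Sprague-Grundy theorem, the Grundy value of a sum of independent games is the XOR of the component values.
Combined value = 13 XOR 4 XOR 12 = 5.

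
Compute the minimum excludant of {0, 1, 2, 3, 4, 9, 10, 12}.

The values 0, 1, 2, 3, 4 are all present; 5 is the first non-negative integer missing from the set.

5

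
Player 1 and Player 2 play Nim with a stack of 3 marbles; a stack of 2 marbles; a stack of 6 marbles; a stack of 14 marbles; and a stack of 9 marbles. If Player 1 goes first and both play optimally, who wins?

Player 2 wins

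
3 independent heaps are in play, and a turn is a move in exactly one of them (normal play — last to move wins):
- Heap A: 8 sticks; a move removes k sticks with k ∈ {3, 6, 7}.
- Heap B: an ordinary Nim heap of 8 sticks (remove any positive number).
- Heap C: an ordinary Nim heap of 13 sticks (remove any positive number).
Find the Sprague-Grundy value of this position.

For heap A, compute g(0), g(1), … with moves {3, 6, 7}:
g(0) = mex{} = 0
g(1) = mex{} = 0
g(2) = mex{} = 0
g(3) = mex{0} = 1
g(4) = mex{0} = 1
g(5) = mex{0} = 1
g(6) = mex{0,1} = 2
g(7) = mex{0,1} = 2
g(8) = mex{0,1} = 2
So g(8) = 2.
Heap B is a plain Nim heap of size 8, so its Grundy value is 8.
Heap C is a plain Nim heap of size 13, so its Grundy value is 13.
The value of a disjunctive sum is the nim-sum of the parts.
Combined value = 2 ⊕ 8 ⊕ 13 = 7.

7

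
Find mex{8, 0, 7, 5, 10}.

0 is in the set but 1 is not, so the mex is 1.

1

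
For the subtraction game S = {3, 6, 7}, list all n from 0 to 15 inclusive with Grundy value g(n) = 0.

0, 1, 2, 10, 11, 12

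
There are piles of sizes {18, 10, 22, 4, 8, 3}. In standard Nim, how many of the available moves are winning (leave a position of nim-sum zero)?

1

In binary:
  10010  (18)
  01010  (10)
  10110  (22)
  00100  (4)
  01000  (8)
  00011  (3)
  -----
  00001  (1)
The overall nim-sum is X = 1. A pile of size p has a winning move iff p XOR X < p (reduce it to p XOR X).
  18: 18 XOR 1 = 19 ≥ 18 — no move.
  10: 10 XOR 1 = 11 ≥ 10 — no move.
  22: 22 XOR 1 = 23 ≥ 22 — no move.
  4: 4 XOR 1 = 5 ≥ 4 — no move.
  8: 8 XOR 1 = 9 ≥ 8 — no move.
  3: 3 XOR 1 = 2 < 3 — winning move (to 2).
That gives 1 winning move.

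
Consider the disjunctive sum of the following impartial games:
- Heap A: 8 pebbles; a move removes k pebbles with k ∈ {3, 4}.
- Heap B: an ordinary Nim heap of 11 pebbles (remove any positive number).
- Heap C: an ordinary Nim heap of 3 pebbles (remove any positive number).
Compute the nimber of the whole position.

8

Grundy values for heap A (subtraction set {3, 4}):
k:     0  1  2  3  4  5  6  7  8
g(k):  0  0  0  1  1  1  2  0  0
So g(8) = 0.
Heap B is a plain Nim heap of size 11, so its Grundy value is 11.
Heap C is a plain Nim heap of size 3, so its Grundy value is 3.
The value of a disjunctive sum is the nim-sum of the parts.
Combined value = 0 ⊕ 11 ⊕ 3 = 8.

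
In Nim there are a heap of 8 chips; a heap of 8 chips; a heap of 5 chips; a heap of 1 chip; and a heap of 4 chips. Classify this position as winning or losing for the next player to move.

Write each in binary and XOR column by column:
  1000  (8)
  1000  (8)
  0101  (5)
  0001  (1)
  0100  (4)
  ----
  0000  (0)
The nim-sum is 0, so this is a P-position: the player to move is in a losing position under optimal play.

Losing position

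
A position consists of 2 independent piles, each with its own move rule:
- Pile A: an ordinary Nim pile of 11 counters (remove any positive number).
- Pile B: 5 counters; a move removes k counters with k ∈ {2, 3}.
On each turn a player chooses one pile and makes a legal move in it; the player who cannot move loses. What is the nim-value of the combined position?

11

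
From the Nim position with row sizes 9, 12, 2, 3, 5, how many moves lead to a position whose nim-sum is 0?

3

Nim-sum: 9 ^ 12 ^ 2 ^ 3 ^ 5 = 1.
The overall nim-sum is X = 1. A row of size p has a winning move iff p XOR X < p (reduce it to p XOR X).
  9: 9 XOR 1 = 8 < 9 — winning move (to 8).
  12: 12 XOR 1 = 13 ≥ 12 — no move.
  2: 2 XOR 1 = 3 ≥ 2 — no move.
  3: 3 XOR 1 = 2 < 3 — winning move (to 2).
  5: 5 XOR 1 = 4 < 5 — winning move (to 4).
That gives 3 winning moves.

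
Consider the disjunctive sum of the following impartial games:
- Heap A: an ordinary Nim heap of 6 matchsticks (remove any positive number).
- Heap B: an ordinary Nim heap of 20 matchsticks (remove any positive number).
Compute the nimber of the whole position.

18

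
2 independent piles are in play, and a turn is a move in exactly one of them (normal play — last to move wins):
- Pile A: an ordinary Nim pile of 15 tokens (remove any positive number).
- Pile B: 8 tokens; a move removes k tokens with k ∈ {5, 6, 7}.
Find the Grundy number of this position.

14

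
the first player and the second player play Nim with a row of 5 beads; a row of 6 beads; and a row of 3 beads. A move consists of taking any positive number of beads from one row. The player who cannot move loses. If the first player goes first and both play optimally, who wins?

Compute the nim-sum pairwise:
5 XOR 6 = 3
3 XOR 3 = 0
The nim-sum is 0, so this is a P-position: the player to move is in a losing position under optimal play; the first player is about to move from it and so loses — the second player wins.

the second player wins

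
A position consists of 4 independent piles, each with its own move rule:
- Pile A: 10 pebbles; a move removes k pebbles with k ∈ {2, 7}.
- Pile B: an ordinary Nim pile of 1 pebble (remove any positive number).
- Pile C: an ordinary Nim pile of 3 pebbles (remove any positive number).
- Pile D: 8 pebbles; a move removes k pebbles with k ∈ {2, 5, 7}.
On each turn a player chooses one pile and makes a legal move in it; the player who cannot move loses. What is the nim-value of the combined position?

0

For pile A, compute g(0), g(1), … with moves {2, 7}:
g(0) = mex{} = 0
g(1) = mex{} = 0
g(2) = mex{0} = 1
g(3) = mex{0} = 1
g(4) = mex{1} = 0
g(5) = mex{1} = 0
g(6) = mex{0} = 1
g(7) = mex{0} = 1
g(8) = mex{0,1} = 2
g(9) = mex{1} = 0
g(10) = mex{1,2} = 0
So g(10) = 0.
Pile B is a plain Nim pile of size 1, so its Grundy value is 1.
Pile C is a plain Nim pile of size 3, so its Grundy value is 3.
Build the Grundy sequence for pile D with g(k) = mex{g(k−s) : s ∈ {2, 5, 7}, s ≤ k}:
k:     0  1  2  3  4  5  6  7  8
g(k):  0  0  1  1  0  2  1  3  2
So g(8) = 2.
The value of a disjunctive sum is the nim-sum of the parts.
Combined value = 0 ⊕ 1 ⊕ 3 ⊕ 2 = 0.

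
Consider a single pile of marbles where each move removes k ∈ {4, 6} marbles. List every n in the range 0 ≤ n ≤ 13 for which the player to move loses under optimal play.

0, 1, 2, 3, 10, 11, 12, 13

Grundy values for subtraction set {4, 6}:
k:     0  1  2  3  4  5  6  7  8  9 10 11 12 13
g(k):  0  0  0  0  1  1  1  1  2  2  0  0  0  0
The P-positions (g = 0) in 0..13 are 0, 1, 2, 3, 10, 11, 12, 13.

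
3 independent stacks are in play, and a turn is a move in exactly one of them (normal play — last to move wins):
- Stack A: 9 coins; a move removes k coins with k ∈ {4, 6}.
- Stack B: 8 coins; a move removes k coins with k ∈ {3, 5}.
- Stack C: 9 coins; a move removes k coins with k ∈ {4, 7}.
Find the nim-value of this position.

Grundy values for stack A (subtraction set {4, 6}):
k:     0  1  2  3  4  5  6  7  8  9
g(k):  0  0  0  0  1  1  1  1  2  2
So g(9) = 2.
Build the Grundy sequence for stack B with g(k) = mex{g(k−s) : s ∈ {3, 5}, s ≤ k}:
k:     0  1  2  3  4  5  6  7  8
g(k):  0  0  0  1  1  1  2  2  0
So g(8) = 0.
For stack C, compute g(0), g(1), … with moves {4, 7}:
k:     0  1  2  3  4  5  6  7  8  9
g(k):  0  0  0  0  1  1  1  1  2  2
So g(9) = 2.
The value of a disjunctive sum is the nim-sum of the parts.
Combined value = 2 XOR 0 XOR 2 = 0.

0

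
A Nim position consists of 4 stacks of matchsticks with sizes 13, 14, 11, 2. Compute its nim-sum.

10

Nim-sum: 13 XOR 14 XOR 11 XOR 2 = 10.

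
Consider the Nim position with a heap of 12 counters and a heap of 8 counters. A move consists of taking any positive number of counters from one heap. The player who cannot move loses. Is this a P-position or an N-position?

Nim-sum: 12 ^ 8 = 4.
The nim-sum is 4 ≠ 0, so this is an N-position: the player to move can win.

N-position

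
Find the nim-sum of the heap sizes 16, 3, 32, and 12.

Nim-sum: 16 ⊕ 3 ⊕ 32 ⊕ 12 = 63.

63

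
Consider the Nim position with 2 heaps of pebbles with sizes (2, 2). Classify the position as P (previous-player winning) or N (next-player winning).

Nim-sum: 2 ⊕ 2 = 0.
The nim-sum is 0, so this is a P-position: the player to move is in a losing position under optimal play.

P-position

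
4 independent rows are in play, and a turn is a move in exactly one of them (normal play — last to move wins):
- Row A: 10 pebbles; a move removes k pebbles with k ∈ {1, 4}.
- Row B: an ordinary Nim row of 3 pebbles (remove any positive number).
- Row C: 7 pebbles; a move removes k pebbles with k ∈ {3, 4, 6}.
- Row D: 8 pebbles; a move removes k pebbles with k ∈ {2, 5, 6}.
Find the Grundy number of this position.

Grundy values for row A (subtraction set {1, 4}):
k:     0  1  2  3  4  5  6  7  8  9 10
g(k):  0  1  0  1  2  0  1  0  1  2  0
So g(10) = 0.
Row B is a plain Nim row of size 3, so its Grundy value is 3.
For row C, compute g(0), g(1), … with moves {3, 4, 6}:
g(0) = mex{} = 0
g(1) = mex{} = 0
g(2) = mex{} = 0
g(3) = mex{0} = 1
g(4) = mex{0} = 1
g(5) = mex{0} = 1
g(6) = mex{0,1} = 2
g(7) = mex{0,1} = 2
So g(7) = 2.
For row D, compute g(0), g(1), … with moves {2, 5, 6}:
k:     0  1  2  3  4  5  6  7  8
g(k):  0  0  1  1  0  2  1  3  0
So g(8) = 0.
By the Sprague-Grundy theorem, the Grundy value of a sum of independent games is the XOR of the component values.
Combined value = 0 XOR 3 XOR 2 XOR 0 = 1.

1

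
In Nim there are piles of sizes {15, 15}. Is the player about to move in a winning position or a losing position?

Losing position

Compute the nim-sum pairwise:
15 XOR 15 = 0
The nim-sum is 0, so this is a P-position: the player to move is in a losing position under optimal play.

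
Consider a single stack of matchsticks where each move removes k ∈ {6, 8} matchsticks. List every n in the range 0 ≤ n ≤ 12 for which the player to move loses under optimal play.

0, 1, 2, 3, 4, 5

Compute g(0), g(1), … for moves {6, 8}:
g(0) = mex{} = 0
g(1) = mex{} = 0
g(2) = mex{} = 0
g(3) = mex{} = 0
g(4) = mex{} = 0
g(5) = mex{} = 0
g(6) = mex{0} = 1
g(7) = mex{0} = 1
g(8) = mex{0} = 1
g(9) = mex{0} = 1
g(10) = mex{0} = 1
g(11) = mex{0} = 1
g(12) = mex{0,1} = 2
The P-positions (g = 0) in 0..12 are 0, 1, 2, 3, 4, 5.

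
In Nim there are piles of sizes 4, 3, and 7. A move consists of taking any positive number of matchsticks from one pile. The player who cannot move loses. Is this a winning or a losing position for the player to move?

Losing position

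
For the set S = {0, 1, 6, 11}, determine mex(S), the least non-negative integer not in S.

The values 0, 1 are all present; 2 is the first non-negative integer missing from the set.

2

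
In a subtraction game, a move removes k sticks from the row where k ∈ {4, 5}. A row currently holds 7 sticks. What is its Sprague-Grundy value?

Compute g(0), g(1), … for moves {4, 5}:
k:     0  1  2  3  4  5  6  7
g(k):  0  0  0  0  1  1  1  1
So g(7) = 1.

1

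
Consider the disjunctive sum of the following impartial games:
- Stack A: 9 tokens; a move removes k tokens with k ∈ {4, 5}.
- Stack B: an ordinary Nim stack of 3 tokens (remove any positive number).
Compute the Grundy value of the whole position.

3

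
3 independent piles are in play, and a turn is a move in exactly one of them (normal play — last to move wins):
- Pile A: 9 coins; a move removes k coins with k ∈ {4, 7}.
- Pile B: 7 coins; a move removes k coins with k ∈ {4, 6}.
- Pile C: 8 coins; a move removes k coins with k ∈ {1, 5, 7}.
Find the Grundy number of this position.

3

Grundy values for pile A (subtraction set {4, 7}):
k:     0  1  2  3  4  5  6  7  8  9
g(k):  0  0  0  0  1  1  1  1  2  2
So g(9) = 2.
Build the Grundy sequence for pile B with g(k) = mex{g(k−s) : s ∈ {4, 6}, s ≤ k}:
g(0) = mex{} = 0
g(1) = mex{} = 0
g(2) = mex{} = 0
g(3) = mex{} = 0
g(4) = mex{0} = 1
g(5) = mex{0} = 1
g(6) = mex{0} = 1
g(7) = mex{0} = 1
So g(7) = 1.
Grundy values for pile C (subtraction set {1, 5, 7}):
k:     0  1  2  3  4  5  6  7  8
g(k):  0  1  0  1  0  1  0  1  0
So g(8) = 0.
By the Sprague-Grundy theorem, the Grundy value of a sum of independent games is the XOR of the component values.
Combined value = 2 ⊕ 1 ⊕ 0 = 3.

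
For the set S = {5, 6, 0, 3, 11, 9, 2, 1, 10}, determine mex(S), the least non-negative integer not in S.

The values 0, 1, 2, 3 are all present; 4 is the first non-negative integer missing from the set.

4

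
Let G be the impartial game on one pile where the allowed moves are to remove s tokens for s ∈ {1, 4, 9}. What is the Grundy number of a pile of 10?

Grundy values for subtraction set {1, 4, 9}:
k:     0  1  2  3  4  5  6  7  8  9 10
g(k):  0  1  0  1  2  0  1  0  1  2  0
So g(10) = 0.

0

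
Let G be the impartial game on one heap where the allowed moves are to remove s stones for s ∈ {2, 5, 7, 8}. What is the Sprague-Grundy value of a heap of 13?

0

Compute g(0), g(1), … for moves {2, 5, 7, 8}:
k:     0  1  2  3  4  5  6  7  8  9 10 11 12 13
g(k):  0  0  1  1  0  2  1  3  2  2  0  3  1  0
So g(13) = 0.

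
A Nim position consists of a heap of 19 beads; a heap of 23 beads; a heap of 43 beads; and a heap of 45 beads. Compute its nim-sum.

2

In binary:
  010011  (19)
  010111  (23)
  101011  (43)
  101101  (45)
  ------
  000010  (2)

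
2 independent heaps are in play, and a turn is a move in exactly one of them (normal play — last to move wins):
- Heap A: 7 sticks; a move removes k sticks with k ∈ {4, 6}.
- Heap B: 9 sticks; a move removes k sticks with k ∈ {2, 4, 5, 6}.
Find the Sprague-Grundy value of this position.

1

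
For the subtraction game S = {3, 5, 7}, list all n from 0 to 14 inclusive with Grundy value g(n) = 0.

0, 1, 2, 10, 11, 12

Grundy values for subtraction set {3, 5, 7}:
g(0) = mex{} = 0
g(1) = mex{} = 0
g(2) = mex{} = 0
g(3) = mex{0} = 1
g(4) = mex{0} = 1
g(5) = mex{0} = 1
g(6) = mex{0,1} = 2
g(7) = mex{0,1} = 2
g(8) = mex{0,1} = 2
g(9) = mex{0,1,2} = 3
g(10) = mex{1,2} = 0
g(11) = mex{1,2} = 0
g(12) = mex{1,2,3} = 0
g(13) = mex{0,2} = 1
g(14) = mex{0,2,3} = 1
The P-positions (g = 0) in 0..14 are 0, 1, 2, 10, 11, 12.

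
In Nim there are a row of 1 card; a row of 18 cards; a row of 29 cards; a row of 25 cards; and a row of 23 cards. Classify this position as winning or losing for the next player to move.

In binary:
  00001  (1)
  10010  (18)
  11101  (29)
  11001  (25)
  10111  (23)
  -----
  00000  (0)
The nim-sum is 0, so this is a P-position: the player to move is in a losing position under optimal play.

Losing position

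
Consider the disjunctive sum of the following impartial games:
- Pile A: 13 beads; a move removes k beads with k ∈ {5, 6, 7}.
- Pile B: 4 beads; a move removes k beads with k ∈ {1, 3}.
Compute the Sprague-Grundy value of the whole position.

0

Build the Grundy sequence for pile A with g(k) = mex{g(k−s) : s ∈ {5, 6, 7}, s ≤ k}:
k:     0  1  2  3  4  5  6  7  8  9 10 11 12 13
g(k):  0  0  0  0  0  1  1  1  1  1  2  2  0  0
So g(13) = 0.
Grundy values for pile B (subtraction set {1, 3}):
k:     0  1  2  3  4
g(k):  0  1  0  1  0
So g(4) = 0.
The value of a disjunctive sum is the nim-sum of the parts.
Combined value = 0 XOR 0 = 0.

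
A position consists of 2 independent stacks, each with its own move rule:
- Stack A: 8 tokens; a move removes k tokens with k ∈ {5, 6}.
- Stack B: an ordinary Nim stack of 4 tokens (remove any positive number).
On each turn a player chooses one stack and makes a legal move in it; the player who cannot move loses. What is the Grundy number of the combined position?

5

For stack A, compute g(0), g(1), … with moves {5, 6}:
g(0) = mex{} = 0
g(1) = mex{} = 0
g(2) = mex{} = 0
g(3) = mex{} = 0
g(4) = mex{} = 0
g(5) = mex{0} = 1
g(6) = mex{0} = 1
g(7) = mex{0} = 1
g(8) = mex{0} = 1
So g(8) = 1.
Stack B is a plain Nim stack of size 4, so its Grundy value is 4.
By the Sprague-Grundy theorem, the Grundy value of a sum of independent games is the XOR of the component values.
Combined value = 1 XOR 4 = 5.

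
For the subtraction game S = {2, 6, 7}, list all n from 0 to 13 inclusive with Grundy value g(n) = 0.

0, 1, 4, 5, 9, 13

Compute g(0), g(1), … for moves {2, 6, 7}:
g(0) = mex{} = 0
g(1) = mex{} = 0
g(2) = mex{0} = 1
g(3) = mex{0} = 1
g(4) = mex{1} = 0
g(5) = mex{1} = 0
g(6) = mex{0} = 1
g(7) = mex{0} = 1
g(8) = mex{0,1} = 2
g(9) = mex{1} = 0
g(10) = mex{0,1,2} = 3
g(11) = mex{0} = 1
g(12) = mex{0,1,3} = 2
g(13) = mex{1} = 0
The P-positions (g = 0) in 0..13 are 0, 1, 4, 5, 9, 13.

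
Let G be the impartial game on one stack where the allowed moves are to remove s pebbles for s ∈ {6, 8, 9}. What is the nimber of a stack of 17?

Compute g(0), g(1), … for moves {6, 8, 9}:
k:     0  1  2  3  4  5  6  7  8  9 10 11 12 13 14 15 16 17
g(k):  0  0  0  0  0  0  1  1  1  1  1  1  2  2  2  0  0  0
So g(17) = 0.

0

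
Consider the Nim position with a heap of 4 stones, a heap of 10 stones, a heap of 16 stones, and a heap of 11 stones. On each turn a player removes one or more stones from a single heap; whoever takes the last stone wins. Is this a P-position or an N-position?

N-position

Compute the nim-sum pairwise:
4 ⊕ 10 = 14
14 ⊕ 16 = 30
30 ⊕ 11 = 21
The nim-sum is 21 ≠ 0, so this is an N-position: the player to move can win.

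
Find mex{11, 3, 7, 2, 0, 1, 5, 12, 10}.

4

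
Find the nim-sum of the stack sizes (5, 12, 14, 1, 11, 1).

Bitwise XOR of the heap sizes:
  0101  (5)
  1100  (12)
  1110  (14)
  0001  (1)
  1011  (11)
  0001  (1)
  ----
  1100  (12)

12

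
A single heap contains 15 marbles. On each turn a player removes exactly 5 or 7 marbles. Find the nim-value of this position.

0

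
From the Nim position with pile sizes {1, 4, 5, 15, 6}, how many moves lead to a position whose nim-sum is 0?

1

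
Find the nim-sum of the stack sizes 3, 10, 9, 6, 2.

Compute the nim-sum pairwise:
3 XOR 10 = 9
9 XOR 9 = 0
0 XOR 6 = 6
6 XOR 2 = 4

4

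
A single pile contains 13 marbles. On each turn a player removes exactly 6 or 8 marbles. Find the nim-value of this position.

Compute g(0), g(1), … for moves {6, 8}:
g(0) = mex{} = 0
g(1) = mex{} = 0
g(2) = mex{} = 0
g(3) = mex{} = 0
g(4) = mex{} = 0
g(5) = mex{} = 0
g(6) = mex{0} = 1
g(7) = mex{0} = 1
g(8) = mex{0} = 1
g(9) = mex{0} = 1
g(10) = mex{0} = 1
g(11) = mex{0} = 1
g(12) = mex{0,1} = 2
g(13) = mex{0,1} = 2
So g(13) = 2.

2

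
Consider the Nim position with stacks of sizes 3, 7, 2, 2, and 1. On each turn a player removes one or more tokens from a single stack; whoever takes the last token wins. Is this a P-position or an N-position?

N-position

In binary:
  011  (3)
  111  (7)
  010  (2)
  010  (2)
  001  (1)
  ---
  101  (5)
The nim-sum is 5 ≠ 0, so this is an N-position: the player to move can win.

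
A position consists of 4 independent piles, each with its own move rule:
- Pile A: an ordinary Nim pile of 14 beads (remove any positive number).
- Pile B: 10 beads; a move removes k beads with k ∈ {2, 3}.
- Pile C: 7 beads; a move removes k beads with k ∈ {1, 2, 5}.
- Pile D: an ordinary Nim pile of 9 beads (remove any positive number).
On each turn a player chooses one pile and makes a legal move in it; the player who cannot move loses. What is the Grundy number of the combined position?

6

Pile A is a plain Nim pile of size 14, so its Grundy value is 14.
Build the Grundy sequence for pile B with g(k) = mex{g(k−s) : s ∈ {2, 3}, s ≤ k}:
k:     0  1  2  3  4  5  6  7  8  9 10
g(k):  0  0  1  1  2  0  0  1  1  2  0
So g(10) = 0.
Build the Grundy sequence for pile C with g(k) = mex{g(k−s) : s ∈ {1, 2, 5}, s ≤ k}:
k:     0  1  2  3  4  5  6  7
g(k):  0  1  2  0  1  2  0  1
So g(7) = 1.
Pile D is a plain Nim pile of size 9, so its Grundy value is 9.
By the Sprague-Grundy theorem, the Grundy value of a sum of independent games is the XOR of the component values.
Combined value = 14 ⊕ 0 ⊕ 1 ⊕ 9 = 6.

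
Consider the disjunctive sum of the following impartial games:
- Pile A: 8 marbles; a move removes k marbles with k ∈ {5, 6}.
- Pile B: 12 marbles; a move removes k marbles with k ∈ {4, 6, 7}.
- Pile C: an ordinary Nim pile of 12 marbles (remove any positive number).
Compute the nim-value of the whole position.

13

Build the Grundy sequence for pile A with g(k) = mex{g(k−s) : s ∈ {5, 6}, s ≤ k}:
k:     0  1  2  3  4  5  6  7  8
g(k):  0  0  0  0  0  1  1  1  1
So g(8) = 1.
Grundy values for pile B (subtraction set {4, 6, 7}):
g(0) = mex{} = 0
g(1) = mex{} = 0
g(2) = mex{} = 0
g(3) = mex{} = 0
g(4) = mex{0} = 1
g(5) = mex{0} = 1
g(6) = mex{0} = 1
g(7) = mex{0} = 1
g(8) = mex{0,1} = 2
g(9) = mex{0,1} = 2
g(10) = mex{0,1} = 2
g(11) = mex{1} = 0
g(12) = mex{1,2} = 0
So g(12) = 0.
Pile C is a plain Nim pile of size 12, so its Grundy value is 12.
The value of a disjunctive sum is the nim-sum of the parts.
Combined value = 1 XOR 0 XOR 12 = 13.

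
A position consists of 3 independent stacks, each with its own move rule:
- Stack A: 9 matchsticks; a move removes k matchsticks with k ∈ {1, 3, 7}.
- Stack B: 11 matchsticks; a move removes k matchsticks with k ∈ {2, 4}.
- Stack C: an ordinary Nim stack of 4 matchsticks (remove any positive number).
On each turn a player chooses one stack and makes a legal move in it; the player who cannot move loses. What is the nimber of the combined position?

Grundy values for stack A (subtraction set {1, 3, 7}):
k:     0  1  2  3  4  5  6  7  8  9
g(k):  0  1  0  1  0  1  0  1  0  1
So g(9) = 1.
Grundy values for stack B (subtraction set {2, 4}):
k:     0  1  2  3  4  5  6  7  8  9 10 11
g(k):  0  0  1  1  2  2  0  0  1  1  2  2
So g(11) = 2.
Stack C is a plain Nim stack of size 4, so its Grundy value is 4.
By the Sprague-Grundy theorem, the Grundy value of a sum of independent games is the XOR of the component values.
Combined value = 1 XOR 2 XOR 4 = 7.

7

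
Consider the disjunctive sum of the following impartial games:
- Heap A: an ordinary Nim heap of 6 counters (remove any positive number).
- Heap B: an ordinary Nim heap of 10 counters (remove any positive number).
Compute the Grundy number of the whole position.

12

Heap A is a plain Nim heap of size 6, so its Grundy value is 6.
Heap B is a plain Nim heap of size 10, so its Grundy value is 10.
By the Sprague-Grundy theorem, the Grundy value of a sum of independent games is the XOR of the component values.
Combined value = 6 XOR 10 = 12.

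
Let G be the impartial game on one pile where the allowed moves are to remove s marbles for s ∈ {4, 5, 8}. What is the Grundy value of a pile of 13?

0

Compute g(0), g(1), … for moves {4, 5, 8}:
k:     0  1  2  3  4  5  6  7  8  9 10 11 12 13
g(k):  0  0  0  0  1  1  1  1  2  2  2  2  0  0
So g(13) = 0.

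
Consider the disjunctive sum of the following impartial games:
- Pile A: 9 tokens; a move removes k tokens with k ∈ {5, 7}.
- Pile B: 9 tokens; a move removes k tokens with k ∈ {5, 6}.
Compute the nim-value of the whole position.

Grundy values for pile A (subtraction set {5, 7}):
k:     0  1  2  3  4  5  6  7  8  9
g(k):  0  0  0  0  0  1  1  1  1  1
So g(9) = 1.
Grundy values for pile B (subtraction set {5, 6}):
k:     0  1  2  3  4  5  6  7  8  9
g(k):  0  0  0  0  0  1  1  1  1  1
So g(9) = 1.
The value of a disjunctive sum is the nim-sum of the parts.
Combined value = 1 XOR 1 = 0.

0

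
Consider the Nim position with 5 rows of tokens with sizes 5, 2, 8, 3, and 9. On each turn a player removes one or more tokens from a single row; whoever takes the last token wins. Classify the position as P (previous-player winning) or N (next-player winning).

Compute the nim-sum pairwise:
5 ^ 2 = 7
7 ^ 8 = 15
15 ^ 3 = 12
12 ^ 9 = 5
The nim-sum is 5 ≠ 0, so this is an N-position: the player to move can win.

N-position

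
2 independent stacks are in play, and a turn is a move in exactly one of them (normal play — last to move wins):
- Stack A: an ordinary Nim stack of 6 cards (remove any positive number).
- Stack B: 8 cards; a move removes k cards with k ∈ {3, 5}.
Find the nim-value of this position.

6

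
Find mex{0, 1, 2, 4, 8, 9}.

The values 0, 1, 2 are all present; 3 is the first non-negative integer missing from the set.

3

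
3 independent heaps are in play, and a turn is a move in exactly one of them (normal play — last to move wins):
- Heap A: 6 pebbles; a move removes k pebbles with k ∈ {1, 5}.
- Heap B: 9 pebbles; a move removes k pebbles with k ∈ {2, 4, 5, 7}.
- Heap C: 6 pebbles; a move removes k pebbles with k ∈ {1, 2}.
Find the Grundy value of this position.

Build the Grundy sequence for heap A with g(k) = mex{g(k−s) : s ∈ {1, 5}, s ≤ k}:
k:     0  1  2  3  4  5  6
g(k):  0  1  0  1  0  1  0
So g(6) = 0.
Grundy values for heap B (subtraction set {2, 4, 5, 7}):
g(0) = mex{} = 0
g(1) = mex{} = 0
g(2) = mex{0} = 1
g(3) = mex{0} = 1
g(4) = mex{0,1} = 2
g(5) = mex{0,1} = 2
g(6) = mex{0,1,2} = 3
g(7) = mex{0,1,2} = 3
g(8) = mex{0,1,2,3} = 4
g(9) = mex{1,2,3} = 0
So g(9) = 0.
Grundy values for heap C (subtraction set {1, 2}):
g(0) = mex{} = 0
g(1) = mex{0} = 1
g(2) = mex{0,1} = 2
g(3) = mex{1,2} = 0
g(4) = mex{0,2} = 1
g(5) = mex{0,1} = 2
g(6) = mex{1,2} = 0
So g(6) = 0.
By the Sprague-Grundy theorem, the Grundy value of a sum of independent games is the XOR of the component values.
Combined value = 0 ⊕ 0 ⊕ 0 = 0.

0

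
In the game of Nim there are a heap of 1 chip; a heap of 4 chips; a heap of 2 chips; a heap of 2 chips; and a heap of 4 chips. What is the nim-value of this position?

1

Nim-sum: 1 XOR 4 XOR 2 XOR 2 XOR 4 = 1.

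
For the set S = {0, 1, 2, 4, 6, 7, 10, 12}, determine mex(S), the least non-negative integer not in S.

The values 0, 1, 2 are all present; 3 is the first non-negative integer missing from the set.

3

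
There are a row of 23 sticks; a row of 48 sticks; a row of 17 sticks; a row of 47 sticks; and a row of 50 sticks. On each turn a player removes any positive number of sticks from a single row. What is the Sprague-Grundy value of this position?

43

Compute the nim-sum pairwise:
23 ^ 48 = 39
39 ^ 17 = 54
54 ^ 47 = 25
25 ^ 50 = 43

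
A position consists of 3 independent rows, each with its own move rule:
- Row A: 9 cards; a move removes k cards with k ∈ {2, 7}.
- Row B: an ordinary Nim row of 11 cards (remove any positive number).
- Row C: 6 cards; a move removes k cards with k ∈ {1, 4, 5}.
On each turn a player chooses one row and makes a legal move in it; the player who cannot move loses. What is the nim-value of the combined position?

9

For row A, compute g(0), g(1), … with moves {2, 7}:
g(0) = mex{} = 0
g(1) = mex{} = 0
g(2) = mex{0} = 1
g(3) = mex{0} = 1
g(4) = mex{1} = 0
g(5) = mex{1} = 0
g(6) = mex{0} = 1
g(7) = mex{0} = 1
g(8) = mex{0,1} = 2
g(9) = mex{1} = 0
So g(9) = 0.
Row B is a plain Nim row of size 11, so its Grundy value is 11.
Build the Grundy sequence for row C with g(k) = mex{g(k−s) : s ∈ {1, 4, 5}, s ≤ k}:
k:     0  1  2  3  4  5  6
g(k):  0  1  0  1  2  3  2
So g(6) = 2.
The value of a disjunctive sum is the nim-sum of the parts.
Combined value = 0 XOR 11 XOR 2 = 9.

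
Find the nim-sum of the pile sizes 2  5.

Nim-sum: 2 ^ 5 = 7.

7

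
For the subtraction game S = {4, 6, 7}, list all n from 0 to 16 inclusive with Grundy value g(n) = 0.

0, 1, 2, 3, 11, 12, 13, 14

Compute g(0), g(1), … for moves {4, 6, 7}:
k:     0  1  2  3  4  5  6  7  8  9 10 11 12 13 14 15 16
g(k):  0  0  0  0  1  1  1  1  2  2  2  0  0  0  0  1  1
The P-positions (g = 0) in 0..16 are 0, 1, 2, 3, 11, 12, 13, 14.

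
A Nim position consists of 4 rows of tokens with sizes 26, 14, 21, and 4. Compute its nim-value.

Compute the nim-sum pairwise:
26 ⊕ 14 = 20
20 ⊕ 21 = 1
1 ⊕ 4 = 5

5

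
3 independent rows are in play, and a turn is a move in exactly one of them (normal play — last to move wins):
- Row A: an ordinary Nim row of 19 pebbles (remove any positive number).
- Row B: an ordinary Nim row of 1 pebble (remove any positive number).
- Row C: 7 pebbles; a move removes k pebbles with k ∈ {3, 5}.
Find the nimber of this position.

16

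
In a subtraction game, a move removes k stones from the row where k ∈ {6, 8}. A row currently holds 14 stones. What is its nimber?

Build the Grundy sequence with g(k) = mex{g(k−s) : s ∈ {6, 8}, s ≤ k}:
g(0) = mex{} = 0
g(1) = mex{} = 0
g(2) = mex{} = 0
g(3) = mex{} = 0
g(4) = mex{} = 0
g(5) = mex{} = 0
g(6) = mex{0} = 1
g(7) = mex{0} = 1
g(8) = mex{0} = 1
g(9) = mex{0} = 1
g(10) = mex{0} = 1
g(11) = mex{0} = 1
g(12) = mex{0,1} = 2
g(13) = mex{0,1} = 2
g(14) = mex{1} = 0
So g(14) = 0.

0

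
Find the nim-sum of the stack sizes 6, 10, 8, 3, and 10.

13

Nim-sum: 6 ^ 10 ^ 8 ^ 3 ^ 10 = 13.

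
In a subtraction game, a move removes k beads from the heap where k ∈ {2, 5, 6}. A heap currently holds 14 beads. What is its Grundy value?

Build the Grundy sequence with g(k) = mex{g(k−s) : s ∈ {2, 5, 6}, s ≤ k}:
k:     0  1  2  3  4  5  6  7  8  9 10 11 12 13 14
g(k):  0  0  1  1  0  2  1  3  0  2  1  0  0  1  1
So g(14) = 1.

1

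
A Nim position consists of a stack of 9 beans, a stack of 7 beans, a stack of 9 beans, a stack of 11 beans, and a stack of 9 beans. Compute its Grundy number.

5

Nim-sum: 9 XOR 7 XOR 9 XOR 11 XOR 9 = 5.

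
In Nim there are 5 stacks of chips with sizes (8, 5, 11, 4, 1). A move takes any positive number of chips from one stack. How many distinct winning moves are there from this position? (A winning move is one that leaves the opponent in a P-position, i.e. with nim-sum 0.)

1

Nim-sum: 8 ⊕ 5 ⊕ 11 ⊕ 4 ⊕ 1 = 3.
The overall nim-sum is X = 3. A stack of size p has a winning move iff p XOR X < p (reduce it to p XOR X).
  8: 8 XOR 3 = 11 ≥ 8 — no move.
  5: 5 XOR 3 = 6 ≥ 5 — no move.
  11: 11 XOR 3 = 8 < 11 — winning move (to 8).
  4: 4 XOR 3 = 7 ≥ 4 — no move.
  1: 1 XOR 3 = 2 ≥ 1 — no move.
That gives 1 winning move.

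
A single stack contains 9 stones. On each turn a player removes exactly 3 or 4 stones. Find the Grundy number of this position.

0

Build the Grundy sequence with g(k) = mex{g(k−s) : s ∈ {3, 4}, s ≤ k}:
g(0) = mex{} = 0
g(1) = mex{} = 0
g(2) = mex{} = 0
g(3) = mex{0} = 1
g(4) = mex{0} = 1
g(5) = mex{0} = 1
g(6) = mex{0,1} = 2
g(7) = mex{1} = 0
g(8) = mex{1} = 0
g(9) = mex{1,2} = 0
So g(9) = 0.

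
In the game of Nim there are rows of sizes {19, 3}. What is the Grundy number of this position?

16

Compute the nim-sum pairwise:
19 ⊕ 3 = 16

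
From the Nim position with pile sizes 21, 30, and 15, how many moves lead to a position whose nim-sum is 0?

Nim-sum: 21 XOR 30 XOR 15 = 4.
The overall nim-sum is X = 4. A pile of size p has a winning move iff p XOR X < p (reduce it to p XOR X).
  21: 21 XOR 4 = 17 < 21 — winning move (to 17).
  30: 30 XOR 4 = 26 < 30 — winning move (to 26).
  15: 15 XOR 4 = 11 < 15 — winning move (to 11).
That gives 3 winning moves.

3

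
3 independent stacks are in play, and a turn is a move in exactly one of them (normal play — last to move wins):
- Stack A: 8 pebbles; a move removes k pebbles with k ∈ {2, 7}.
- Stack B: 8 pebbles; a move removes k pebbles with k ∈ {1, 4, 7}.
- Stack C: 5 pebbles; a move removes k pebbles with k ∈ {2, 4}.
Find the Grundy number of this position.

Build the Grundy sequence for stack A with g(k) = mex{g(k−s) : s ∈ {2, 7}, s ≤ k}:
k:     0  1  2  3  4  5  6  7  8
g(k):  0  0  1  1  0  0  1  1  2
So g(8) = 2.
Build the Grundy sequence for stack B with g(k) = mex{g(k−s) : s ∈ {1, 4, 7}, s ≤ k}:
g(0) = mex{} = 0
g(1) = mex{0} = 1
g(2) = mex{1} = 0
g(3) = mex{0} = 1
g(4) = mex{0,1} = 2
g(5) = mex{1,2} = 0
g(6) = mex{0} = 1
g(7) = mex{0,1} = 2
g(8) = mex{1,2} = 0
So g(8) = 0.
For stack C, compute g(0), g(1), … with moves {2, 4}:
g(0) = mex{} = 0
g(1) = mex{} = 0
g(2) = mex{0} = 1
g(3) = mex{0} = 1
g(4) = mex{0,1} = 2
g(5) = mex{0,1} = 2
So g(5) = 2.
By the Sprague-Grundy theorem, the Grundy value of a sum of independent games is the XOR of the component values.
Combined value = 2 XOR 0 XOR 2 = 0.

0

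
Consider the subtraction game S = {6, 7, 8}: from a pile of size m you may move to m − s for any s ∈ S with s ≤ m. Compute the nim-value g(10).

Compute g(0), g(1), … for moves {6, 7, 8}:
g(0) = mex{} = 0
g(1) = mex{} = 0
g(2) = mex{} = 0
g(3) = mex{} = 0
g(4) = mex{} = 0
g(5) = mex{} = 0
g(6) = mex{0} = 1
g(7) = mex{0} = 1
g(8) = mex{0} = 1
g(9) = mex{0} = 1
g(10) = mex{0} = 1
So g(10) = 1.

1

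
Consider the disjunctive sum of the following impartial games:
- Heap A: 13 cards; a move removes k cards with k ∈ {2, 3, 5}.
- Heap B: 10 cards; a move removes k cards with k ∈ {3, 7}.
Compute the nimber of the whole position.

3

Build the Grundy sequence for heap A with g(k) = mex{g(k−s) : s ∈ {2, 3, 5}, s ≤ k}:
k:     0  1  2  3  4  5  6  7  8  9 10 11 12 13
g(k):  0  0  1  1  2  2  3  0  0  1  1  2  2  3
So g(13) = 3.
Build the Grundy sequence for heap B with g(k) = mex{g(k−s) : s ∈ {3, 7}, s ≤ k}:
k:     0  1  2  3  4  5  6  7  8  9 10
g(k):  0  0  0  1  1  1  0  2  2  1  0
So g(10) = 0.
The value of a disjunctive sum is the nim-sum of the parts.
Combined value = 3 ⊕ 0 = 3.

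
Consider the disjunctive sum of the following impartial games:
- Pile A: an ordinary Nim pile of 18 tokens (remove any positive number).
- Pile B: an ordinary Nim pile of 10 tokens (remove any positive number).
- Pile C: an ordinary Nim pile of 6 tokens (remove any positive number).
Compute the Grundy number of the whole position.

30

Pile A is a plain Nim pile of size 18, so its Grundy value is 18.
Pile B is a plain Nim pile of size 10, so its Grundy value is 10.
Pile C is a plain Nim pile of size 6, so its Grundy value is 6.
By the Sprague-Grundy theorem, the Grundy value of a sum of independent games is the XOR of the component values.
Combined value = 18 ⊕ 10 ⊕ 6 = 30.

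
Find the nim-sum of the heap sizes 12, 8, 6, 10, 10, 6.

Compute the nim-sum pairwise:
12 ^ 8 = 4
4 ^ 6 = 2
2 ^ 10 = 8
8 ^ 10 = 2
2 ^ 6 = 4

4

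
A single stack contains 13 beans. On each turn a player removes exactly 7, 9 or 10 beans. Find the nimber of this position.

1

Grundy values for subtraction set {7, 9, 10}:
k:     0  1  2  3  4  5  6  7  8  9 10 11 12 13
g(k):  0  0  0  0  0  0  0  1  1  1  1  1  1  1
So g(13) = 1.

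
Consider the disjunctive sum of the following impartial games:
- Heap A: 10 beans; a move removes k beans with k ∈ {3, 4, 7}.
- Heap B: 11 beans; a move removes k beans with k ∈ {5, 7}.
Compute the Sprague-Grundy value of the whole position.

2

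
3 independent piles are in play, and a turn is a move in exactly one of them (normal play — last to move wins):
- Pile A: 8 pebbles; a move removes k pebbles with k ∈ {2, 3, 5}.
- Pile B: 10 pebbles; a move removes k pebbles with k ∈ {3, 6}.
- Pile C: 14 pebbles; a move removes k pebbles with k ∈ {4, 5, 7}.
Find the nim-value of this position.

0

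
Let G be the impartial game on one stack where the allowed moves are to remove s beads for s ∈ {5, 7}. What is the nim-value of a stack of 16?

0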